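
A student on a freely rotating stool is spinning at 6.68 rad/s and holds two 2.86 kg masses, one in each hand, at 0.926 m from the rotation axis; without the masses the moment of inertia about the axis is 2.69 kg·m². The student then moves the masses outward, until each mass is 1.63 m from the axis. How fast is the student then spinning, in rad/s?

ω₂ ≈ 2.84 rad/s

No external torque acts about the spin axis, so angular momentum is conserved.
I₁ = 2.69 + 2(2.86)(0.926)² = 7.595 kg·m²; I₂ = 2.69 + 2(2.86)(1.63)² = 17.89 kg·m².
ω₂ = I₁ω₁ / I₂ = (7.595)(6.68 rad/s) / (17.89) = 2.836 rad/s.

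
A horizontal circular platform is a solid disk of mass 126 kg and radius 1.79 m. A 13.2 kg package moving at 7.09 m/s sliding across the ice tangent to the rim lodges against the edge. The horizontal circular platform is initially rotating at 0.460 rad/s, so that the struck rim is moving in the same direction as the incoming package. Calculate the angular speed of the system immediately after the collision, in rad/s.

The axle reaction passes through the central axle and exerts no torque about it; angular momentum about the central axle is conserved through the impact.
I_p = ½(126)(1.79)² = 201.9 kg·m². Taking the sense of the package's angular momentum as positive, L_{package} = m v R = (13.2)(7.09)(1.79) = 167.5 kg·m²/s.
L_i = +I_p ω_p + m v R = +(201.9)(0.460) + 167.5 = 260.4 kg·m²/s.
After sticking, I_f = I_p + m R² = 201.9 + (13.2)(1.79)² = 244.2 kg·m².
ω_f = L_i / I_f = 260.4 / 244.2 = 1.066 rad/s.

|ω_f| ≈ 1.07 rad/s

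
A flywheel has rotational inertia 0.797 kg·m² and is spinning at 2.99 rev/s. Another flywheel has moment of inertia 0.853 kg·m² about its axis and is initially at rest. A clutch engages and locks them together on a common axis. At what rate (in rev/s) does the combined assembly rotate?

No external torque acts about the common axis, so total angular momentum is conserved.
Taking A's sense as positive: L = (0.7970)(2.99) = 2.383 kg·m²·rev/s.
Combined I = 0.7970 + 0.8530 = 1.650 kg·m².
ω_f = L / I = 2.383 / 1.650 = 1.444 rev/s.

|ω_f| ≈ 1.44 rev/s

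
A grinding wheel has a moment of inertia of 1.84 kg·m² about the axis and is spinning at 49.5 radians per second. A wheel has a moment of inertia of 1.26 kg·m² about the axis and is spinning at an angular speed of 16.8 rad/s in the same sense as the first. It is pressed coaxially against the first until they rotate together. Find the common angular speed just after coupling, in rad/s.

|ω_f| ≈ 36.2 rad/s

No external torque acts about the common axis, so total angular momentum is conserved.
Taking A's sense as positive: L = (1.840)(49.5) + (1.260)(16.8) = 112.2 kg·m²·rad/s.
Combined I = 1.840 + 1.260 = 3.100 kg·m².
ω_f = L / I = 112.2 / 3.100 = 36.21 rad/s.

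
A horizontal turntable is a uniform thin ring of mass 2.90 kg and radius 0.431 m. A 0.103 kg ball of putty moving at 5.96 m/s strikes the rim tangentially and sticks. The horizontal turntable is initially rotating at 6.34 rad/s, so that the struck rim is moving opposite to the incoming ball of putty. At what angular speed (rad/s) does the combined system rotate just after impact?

|ω_f| ≈ 5.65 rad/s

About the axle the impulsive forces during the collision are internal, so angular momentum about that axis is conserved.
I_p = (2.90)(0.431)² = 0.5387 kg·m². Taking the sense of the ball of putty's angular momentum as positive, L_{ball} = m v R = (0.103)(5.96)(0.431) = 0.2646 kg·m²/s.
L_i = −I_p ω_p + m v R = −(0.5387)(6.34) + 0.2646 = -3.151 kg·m²/s.
After sticking, I_f = I_p + m R² = 0.5387 + (0.103)(0.431)² = 0.5578 kg·m².
ω_f = L_i / I_f = -3.151 / 0.5578 = -5.648 rad/s.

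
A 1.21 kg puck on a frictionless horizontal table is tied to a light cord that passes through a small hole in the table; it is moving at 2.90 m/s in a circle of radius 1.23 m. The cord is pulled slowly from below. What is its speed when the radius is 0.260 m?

The only horizontal force on the mass is along the cord (radial), so it exerts no torque about the hole and angular momentum m v r is conserved.
v₂ = v₁ r₁ / r₂ = (2.90)(1.23) / (0.260) = 13.72 m/s.

v₂ ≈ 13.7 m/s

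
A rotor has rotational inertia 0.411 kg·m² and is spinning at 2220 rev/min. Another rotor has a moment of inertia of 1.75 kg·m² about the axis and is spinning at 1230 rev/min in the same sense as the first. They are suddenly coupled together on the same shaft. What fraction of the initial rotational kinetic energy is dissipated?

fraction ≈ 0.0698

The coupling torques are internal; angular momentum about the shared axis is conserved.
Taking A's sense as positive: L = (0.4110)(2220) + (1.750)(1230) = 3065 kg·m²·rpm.
Combined I = 0.4110 + 1.750 = 2.161 kg·m².
ω_f = L / I = 3065 / 2.161 = 1418 rpm.
KE_i = ½ΣIω² = 25620 J; KE_f = ½(2.161)(148.5)² = 23830 J.
Fraction dissipated = (KE_i − KE_f)/KE_i = 0.06980.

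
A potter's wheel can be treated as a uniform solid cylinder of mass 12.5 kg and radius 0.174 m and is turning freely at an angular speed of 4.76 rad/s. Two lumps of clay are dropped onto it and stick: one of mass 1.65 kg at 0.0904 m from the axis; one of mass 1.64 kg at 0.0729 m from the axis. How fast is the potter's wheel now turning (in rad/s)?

No external torque acts about the axis; L_before = L_after.
I_p = ½(12.5)(0.174)² = 0.1892 kg·m².
Added inertia Σmr² = (1.65)(0.0904)² + (1.64)(0.0729)² = 0.02220 kg·m²; I_f = 0.1892 + 0.02220 = 0.2114 kg·m².
ω_f = I_p ω_i / I_f = (0.1892)(4.76) / 0.2114 = 4.260 rad/s.

ω_f ≈ 4.26 rad/s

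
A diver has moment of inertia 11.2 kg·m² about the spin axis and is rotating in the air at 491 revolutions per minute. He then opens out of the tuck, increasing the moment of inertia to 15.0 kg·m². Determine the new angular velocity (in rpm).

ω₂ ≈ 367 rpm

Angular momentum about the spin axis is conserved since the torque about it is zero.
ω₂ = I₁ω₁ / I₂ = (11.20)(491 rpm) / (15.00) = 366.6 rpm.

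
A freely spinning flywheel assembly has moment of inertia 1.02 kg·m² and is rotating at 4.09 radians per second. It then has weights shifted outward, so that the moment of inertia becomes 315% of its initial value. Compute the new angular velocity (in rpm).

ω₂ ≈ 12.4 rpm

Angular momentum about the spin axis is conserved since the torque about it is zero.
I₂ = 3.15 × 1.02 = 3.213 kg·m².
ω₂ = I₁ω₁ / I₂ = (1.020)(4.09 rad/s) / (3.213) = 1.298 rad/s = 12.40 rpm.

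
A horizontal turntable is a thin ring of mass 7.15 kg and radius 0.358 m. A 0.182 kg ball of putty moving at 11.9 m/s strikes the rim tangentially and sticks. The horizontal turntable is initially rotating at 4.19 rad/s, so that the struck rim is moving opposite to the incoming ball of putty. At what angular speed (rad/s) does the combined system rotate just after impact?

|ω_f| ≈ 3.26 rad/s

The axle reaction passes through the axle and exerts no torque about it; angular momentum about the axle is conserved through the impact.
I_p = (7.15)(0.358)² = 0.9164 kg·m². Taking the sense of the ball of putty's angular momentum as positive, L_{ball} = m v R = (0.182)(11.9)(0.358) = 0.7754 kg·m²/s.
L_i = −I_p ω_p + m v R = −(0.9164)(4.19) + 0.7754 = -3.064 kg·m²/s.
After sticking, I_f = I_p + m R² = 0.9164 + (0.182)(0.358)² = 0.9397 kg·m².
ω_f = L_i / I_f = -3.064 / 0.9397 = -3.261 rad/s.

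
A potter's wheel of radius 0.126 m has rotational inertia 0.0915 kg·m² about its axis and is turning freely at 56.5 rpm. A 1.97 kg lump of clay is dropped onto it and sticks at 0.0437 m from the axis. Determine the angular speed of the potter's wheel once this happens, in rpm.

ω_f ≈ 54.3 rpm

The added mass arrives with no angular momentum about the axis, and any external torque about the axis is negligible, so the system's angular momentum is conserved.
Added inertia Σmr² = (1.97)(0.0437)² = 0.003762 kg·m²; I_f = 0.09150 + 0.003762 = 0.09526 kg·m².
ω_f = I_p ω_i / I_f = (0.09150)(56.5) / 0.09526 = 54.27 rpm.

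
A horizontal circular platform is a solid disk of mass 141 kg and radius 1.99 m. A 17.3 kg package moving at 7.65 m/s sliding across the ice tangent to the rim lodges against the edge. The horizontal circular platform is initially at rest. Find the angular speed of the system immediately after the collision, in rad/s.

About the central axle the impulsive forces during the collision are internal, so angular momentum about that axis is conserved.
I_p = ½(141)(1.99)² = 279.2 kg·m². Taking the sense of the package's angular momentum as positive, L_{package} = m v R = (17.3)(7.65)(1.99) = 263.4 kg·m²/s.
L_i = 0 + 263.4 = 263.4 kg·m²/s.
After sticking, I_f = I_p + m R² = 279.2 + (17.3)(1.99)² = 347.7 kg·m².
ω_f = L_i / I_f = 263.4 / 347.7 = 0.7575 rad/s.

|ω_f| ≈ 0.757 rad/s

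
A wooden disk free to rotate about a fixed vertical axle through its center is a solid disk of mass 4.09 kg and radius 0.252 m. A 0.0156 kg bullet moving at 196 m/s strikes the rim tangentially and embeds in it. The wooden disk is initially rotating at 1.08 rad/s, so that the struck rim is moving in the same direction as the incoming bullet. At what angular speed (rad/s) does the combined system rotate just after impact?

About the axle the impulsive forces during the collision are internal, so angular momentum about that axis is conserved.
I_p = ½(4.09)(0.252)² = 0.1299 kg·m². Taking the sense of the bullet's angular momentum as positive, L_{bullet} = m v R = (0.0156)(196)(0.252) = 0.7705 kg·m²/s.
L_i = +I_p ω_p + m v R = +(0.1299)(1.08) + 0.7705 = 0.9108 kg·m²/s.
After sticking, I_f = I_p + m R² = 0.1299 + (0.0156)(0.252)² = 0.1309 kg·m².
ω_f = L_i / I_f = 0.9108 / 0.1309 = 6.960 rad/s.

|ω_f| ≈ 6.96 rad/s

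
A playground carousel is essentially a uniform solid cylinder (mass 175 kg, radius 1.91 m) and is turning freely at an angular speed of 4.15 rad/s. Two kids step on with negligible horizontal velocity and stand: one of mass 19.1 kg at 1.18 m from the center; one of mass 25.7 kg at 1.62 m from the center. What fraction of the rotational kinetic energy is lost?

No external torque acts about the center; L_before = L_after.
I_p = ½(175)(1.91)² = 319.2 kg·m².
Added inertia Σmr² = (19.1)(1.18)² + (25.7)(1.62)² = 94.04 kg·m²; I_f = 319.2 + 94.04 = 413.3 kg·m².
ω_f = I_p ω_i / I_f = (319.2)(4.15) / 413.3 = 3.206 rad/s.
KE_i = ½(319.2)(4.150 rad/s)² = 2749 J; KE_f = ½(413.3)(3.206)² = 2123 J.
Fraction lost = 0.2276.

fraction ≈ 0.228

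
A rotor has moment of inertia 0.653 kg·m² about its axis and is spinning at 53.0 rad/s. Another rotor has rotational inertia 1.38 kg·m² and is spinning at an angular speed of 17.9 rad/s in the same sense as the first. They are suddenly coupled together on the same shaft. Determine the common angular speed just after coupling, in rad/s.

|ω_f| ≈ 29.2 rad/s

The coupling torques are internal; angular momentum about the shared axis is conserved.
Taking A's sense as positive: L = (0.6530)(53.0) + (1.380)(17.9) = 59.31 kg·m²·rad/s.
Combined I = 0.6530 + 1.380 = 2.033 kg·m².
ω_f = L / I = 59.31 / 2.033 = 29.17 rad/s.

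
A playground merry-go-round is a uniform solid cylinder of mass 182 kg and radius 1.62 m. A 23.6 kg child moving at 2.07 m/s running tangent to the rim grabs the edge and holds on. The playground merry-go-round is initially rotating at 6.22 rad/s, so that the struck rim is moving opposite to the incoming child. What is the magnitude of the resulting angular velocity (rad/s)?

About the axle the impulsive forces during the collision are internal, so angular momentum about that axis is conserved.
I_p = ½(182)(1.62)² = 238.8 kg·m². Taking the sense of the child's angular momentum as positive, L_{child} = m v R = (23.6)(2.07)(1.62) = 79.14 kg·m²/s.
L_i = −I_p ω_p + m v R = −(238.8)(6.22) + 79.14 = -1406 kg·m²/s.
After sticking, I_f = I_p + m R² = 238.8 + (23.6)(1.62)² = 300.8 kg·m².
ω_f = L_i / I_f = -1406 / 300.8 = -4.676 rad/s.

|ω_f| ≈ 4.68 rad/s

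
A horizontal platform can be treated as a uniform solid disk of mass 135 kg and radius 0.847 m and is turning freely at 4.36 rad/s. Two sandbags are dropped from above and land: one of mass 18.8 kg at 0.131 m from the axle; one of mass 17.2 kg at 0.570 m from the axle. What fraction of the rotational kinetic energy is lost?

The added mass arrives with no angular momentum about the axle, and any external torque about the axle is negligible, so the system's angular momentum is conserved.
I_p = ½(135)(0.847)² = 48.43 kg·m².
Added inertia Σmr² = (18.8)(0.131)² + (17.2)(0.570)² = 5.911 kg·m²; I_f = 48.43 + 5.911 = 54.34 kg·m².
ω_f = I_p ω_i / I_f = (48.43)(4.36) / 54.34 = 3.886 rad/s.
KE_i = ½(48.43)(4.360 rad/s)² = 460.3 J; KE_f = ½(54.34)(3.886)² = 410.2 J.
Fraction lost = 0.1088.

fraction ≈ 0.109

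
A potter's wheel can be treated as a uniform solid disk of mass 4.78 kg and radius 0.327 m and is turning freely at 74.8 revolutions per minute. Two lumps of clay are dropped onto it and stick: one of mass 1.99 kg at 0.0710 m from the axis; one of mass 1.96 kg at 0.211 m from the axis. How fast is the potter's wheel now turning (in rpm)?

ω_f ≈ 54.2 rpm

No external torque acts about the axis; L_before = L_after.
I_p = ½(4.78)(0.327)² = 0.2556 kg·m².
Added inertia Σmr² = (1.99)(0.0710)² + (1.96)(0.211)² = 0.09729 kg·m²; I_f = 0.2556 + 0.09729 = 0.3529 kg·m².
ω_f = I_p ω_i / I_f = (0.2556)(74.8) / 0.3529 = 54.18 rpm.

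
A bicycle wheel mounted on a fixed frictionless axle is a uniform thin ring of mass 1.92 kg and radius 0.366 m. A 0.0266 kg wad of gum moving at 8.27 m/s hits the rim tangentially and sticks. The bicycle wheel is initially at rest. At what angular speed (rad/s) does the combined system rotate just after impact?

|ω_f| ≈ 0.309 rad/s

The axle reaction passes through the axle and exerts no torque about it; angular momentum about the axle is conserved through the impact.
I_p = (1.92)(0.366)² = 0.2572 kg·m². Taking the sense of the wad of gum's angular momentum as positive, L_{wad} = m v R = (0.0266)(8.27)(0.366) = 0.08051 kg·m²/s.
L_i = 0 + 0.08051 = 0.08051 kg·m²/s.
After sticking, I_f = I_p + m R² = 0.2572 + (0.0266)(0.366)² = 0.2608 kg·m².
ω_f = L_i / I_f = 0.08051 / 0.2608 = 0.3088 rad/s.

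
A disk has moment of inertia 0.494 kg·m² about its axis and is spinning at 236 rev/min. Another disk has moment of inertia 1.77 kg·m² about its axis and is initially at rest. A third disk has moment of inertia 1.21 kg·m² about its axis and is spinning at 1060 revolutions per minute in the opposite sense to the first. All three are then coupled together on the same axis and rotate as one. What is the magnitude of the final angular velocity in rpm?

|ω_f| ≈ 336 rpm

The coupling torques are internal; angular momentum about the shared axis is conserved.
Taking A's sense as positive: L = (0.4940)(236) − (1.210)(1060) = -1166 kg·m²·rpm.
Combined I = 0.4940 + 1.770 + 1.210 = 3.474 kg·m².
ω_f = L / I = -1166 / 3.474 = -335.6 rpm.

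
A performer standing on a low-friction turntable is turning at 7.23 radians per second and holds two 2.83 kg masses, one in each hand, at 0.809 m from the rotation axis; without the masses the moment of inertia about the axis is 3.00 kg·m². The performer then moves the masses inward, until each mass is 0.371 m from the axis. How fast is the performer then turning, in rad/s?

ω₂ ≈ 12.8 rad/s

Angular momentum about the spin axis is conserved since the torque about it is zero.
I₁ = 3.00 + 2(2.83)(0.809)² = 6.704 kg·m²; I₂ = 3.00 + 2(2.83)(0.371)² = 3.779 kg·m².
ω₂ = I₁ω₁ / I₂ = (6.704)(7.23 rad/s) / (3.779) = 12.83 rad/s.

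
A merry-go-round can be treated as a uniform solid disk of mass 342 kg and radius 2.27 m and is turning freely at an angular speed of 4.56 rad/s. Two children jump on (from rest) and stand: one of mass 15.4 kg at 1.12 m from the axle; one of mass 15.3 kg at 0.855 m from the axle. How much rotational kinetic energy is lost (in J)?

energy lost ≈ 307 J

No external torque acts about the axle; L_before = L_after.
I_p = ½(342)(2.27)² = 881.1 kg·m².
Added inertia Σmr² = (15.4)(1.12)² + (15.3)(0.855)² = 30.50 kg·m²; I_f = 881.1 + 30.50 = 911.6 kg·m².
ω_f = I_p ω_i / I_f = (881.1)(4.56) / 911.6 = 4.407 rad/s.
KE_i = ½(881.1)(4.560 rad/s)² = 9161 J; KE_f = ½(911.6)(4.407)² = 8855 J.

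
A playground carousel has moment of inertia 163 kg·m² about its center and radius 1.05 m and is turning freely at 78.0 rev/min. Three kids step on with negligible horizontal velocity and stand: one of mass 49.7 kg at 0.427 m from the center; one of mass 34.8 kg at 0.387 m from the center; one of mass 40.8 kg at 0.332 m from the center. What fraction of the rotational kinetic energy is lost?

fraction ≈ 0.103

No external torque acts about the center; L_before = L_after.
Added inertia Σmr² = (49.7)(0.427)² + (34.8)(0.387)² + (40.8)(0.332)² = 18.77 kg·m²; I_f = 163.0 + 18.77 = 181.8 kg·m².
ω_f = I_p ω_i / I_f = (163.0)(78.0) / 181.8 = 69.95 rpm.
KE_i = ½(163.0)(8.168 rad/s)² = 5438 J; KE_f = ½(181.8)(7.325)² = 4876 J.
Fraction lost = 0.1033.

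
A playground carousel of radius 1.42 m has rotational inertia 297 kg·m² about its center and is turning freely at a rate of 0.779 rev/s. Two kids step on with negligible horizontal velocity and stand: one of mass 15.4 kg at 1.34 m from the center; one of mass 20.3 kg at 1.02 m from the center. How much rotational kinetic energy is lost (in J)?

energy lost ≈ 502 J

No external torque acts about the center; L_before = L_after.
Added inertia Σmr² = (15.4)(1.34)² + (20.3)(1.02)² = 48.77 kg·m²; I_f = 297.0 + 48.77 = 345.8 kg·m².
ω_f = I_p ω_i / I_f = (297.0)(0.779) / 345.8 = 0.6691 rev/s.
KE_i = ½(297.0)(4.895 rad/s)² = 3558 J; KE_f = ½(345.8)(4.204)² = 3056 J.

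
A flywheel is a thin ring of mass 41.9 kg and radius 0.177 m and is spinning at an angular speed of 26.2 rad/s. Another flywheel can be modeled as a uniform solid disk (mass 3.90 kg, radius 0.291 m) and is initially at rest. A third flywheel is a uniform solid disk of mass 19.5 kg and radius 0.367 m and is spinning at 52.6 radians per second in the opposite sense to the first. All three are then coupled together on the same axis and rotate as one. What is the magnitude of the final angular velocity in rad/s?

|ω_f| ≈ 12.4 rad/s

The coupling torques are internal; angular momentum about the shared axis is conserved.
Moments of inertia: I_A = (41.9)(0.177)² = 1.313 kg·m²; I_B = ½(3.90)(0.291)² = 0.1651 kg·m²; I_C = ½(19.5)(0.367)² = 1.313 kg·m².
Taking A's sense as positive: L = (1.313)(26.2) − (1.313)(52.6) = -34.68 kg·m²·rad/s.
Combined I = 1.313 + 0.1651 + 1.313 = 2.791 kg·m².
ω_f = L / I = -34.68 / 2.791 = -12.43 rad/s.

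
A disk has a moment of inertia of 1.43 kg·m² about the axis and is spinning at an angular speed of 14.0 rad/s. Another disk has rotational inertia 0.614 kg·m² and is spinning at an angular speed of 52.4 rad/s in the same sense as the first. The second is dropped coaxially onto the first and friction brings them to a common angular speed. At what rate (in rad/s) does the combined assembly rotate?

|ω_f| ≈ 25.5 rad/s

The coupling torques are internal; angular momentum about the shared axis is conserved.
Taking A's sense as positive: L = (1.430)(14.0) + (0.6140)(52.4) = 52.19 kg·m²·rad/s.
Combined I = 1.430 + 0.6140 = 2.044 kg·m².
ω_f = L / I = 52.19 / 2.044 = 25.54 rad/s.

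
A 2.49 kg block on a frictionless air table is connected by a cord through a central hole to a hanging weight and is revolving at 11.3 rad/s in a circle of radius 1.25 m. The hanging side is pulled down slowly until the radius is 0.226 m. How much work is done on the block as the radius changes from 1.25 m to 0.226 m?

W ≈ 7350 J

No torque about the axis ⇒ m r₁² ω₁ = m r₂² ω₂.
ω₂ = ω₁ (r₁/r₂)² = (11.3)(1.25/0.226)² = 345.7 rad/s.
W = ΔKE = ½m(v₂² − v₁²) = 7350 J.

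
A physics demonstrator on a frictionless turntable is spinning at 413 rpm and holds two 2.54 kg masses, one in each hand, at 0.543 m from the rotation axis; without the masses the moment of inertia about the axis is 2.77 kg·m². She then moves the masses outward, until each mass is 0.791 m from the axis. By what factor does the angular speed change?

ω₂/ω₁ ≈ 0.717

With no external torque about the axis, L is conserved: I₁ω₁ = I₂ω₂.
I₁ = 2.77 + 2(2.54)(0.543)² = 4.268 kg·m²; I₂ = 2.77 + 2(2.54)(0.791)² = 5.948 kg·m².
ω₂/ω₁ = I₁/I₂ = 4.268 / 5.948 = 0.7175.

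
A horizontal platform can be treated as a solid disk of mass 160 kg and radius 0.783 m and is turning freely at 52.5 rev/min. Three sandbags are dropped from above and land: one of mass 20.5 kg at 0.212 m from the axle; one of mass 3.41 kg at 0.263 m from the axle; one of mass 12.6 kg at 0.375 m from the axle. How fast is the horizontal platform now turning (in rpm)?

ω_f ≈ 49.5 rpm

No external torque acts about the axle; L_before = L_after.
I_p = ½(160)(0.783)² = 49.05 kg·m².
Added inertia Σmr² = (20.5)(0.212)² + (3.41)(0.263)² + (12.6)(0.375)² = 2.929 kg·m²; I_f = 49.05 + 2.929 = 51.98 kg·m².
ω_f = I_p ω_i / I_f = (49.05)(52.5) / 51.98 = 49.54 rpm.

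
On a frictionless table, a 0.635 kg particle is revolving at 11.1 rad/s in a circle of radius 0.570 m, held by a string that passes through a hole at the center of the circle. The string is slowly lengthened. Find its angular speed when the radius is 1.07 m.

No torque about the axis ⇒ m r₁² ω₁ = m r₂² ω₂.
ω₂ = ω₁ (r₁/r₂)² = (11.1)(0.570/1.07)² = 3.150 rad/s.

ω₂ ≈ 3.15 rad/s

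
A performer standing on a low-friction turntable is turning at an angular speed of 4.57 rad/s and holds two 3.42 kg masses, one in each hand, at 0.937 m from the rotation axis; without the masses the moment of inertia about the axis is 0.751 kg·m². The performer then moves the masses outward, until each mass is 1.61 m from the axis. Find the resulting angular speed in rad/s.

Angular momentum about the spin axis is conserved since the torque about it is zero.
I₁ = 0.751 + 2(3.42)(0.937)² = 6.756 kg·m²; I₂ = 0.751 + 2(3.42)(1.61)² = 18.48 kg·m².
ω₂ = I₁ω₁ / I₂ = (6.756)(4.57 rad/s) / (18.48) = 1.671 rad/s.

ω₂ ≈ 1.67 rad/s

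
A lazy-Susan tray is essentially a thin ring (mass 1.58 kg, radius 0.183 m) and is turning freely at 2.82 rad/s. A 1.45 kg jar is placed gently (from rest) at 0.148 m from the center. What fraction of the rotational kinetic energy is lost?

fraction ≈ 0.375

No external torque acts about the center; L_before = L_after.
I_p = (1.58)(0.183)² = 0.05291 kg·m².
Added inertia Σmr² = (1.45)(0.148)² = 0.03176 kg·m²; I_f = 0.05291 + 0.03176 = 0.08467 kg·m².
ω_f = I_p ω_i / I_f = (0.05291)(2.82) / 0.08467 = 1.762 rad/s.
KE_i = ½(0.05291)(2.820 rad/s)² = 0.2104 J; KE_f = ½(0.08467)(1.762)² = 0.1315 J.
Fraction lost = 0.3751.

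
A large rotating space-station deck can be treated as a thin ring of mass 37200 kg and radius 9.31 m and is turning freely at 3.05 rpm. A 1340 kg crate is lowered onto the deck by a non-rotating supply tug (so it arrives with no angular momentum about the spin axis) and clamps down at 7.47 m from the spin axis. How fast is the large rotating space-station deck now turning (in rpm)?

No external torque acts about the spin axis; L_before = L_after.
I_p = (37200)(9.31)² = 3.224e+06 kg·m².
Added inertia Σmr² = (1340)(7.47)² = 74770 kg·m²; I_f = 3.224e+06 + 74770 = 3.299e+06 kg·m².
ω_f = I_p ω_i / I_f = (3.224e+06)(3.05) / 3.299e+06 = 2.981 rpm.

ω_f ≈ 2.98 rpm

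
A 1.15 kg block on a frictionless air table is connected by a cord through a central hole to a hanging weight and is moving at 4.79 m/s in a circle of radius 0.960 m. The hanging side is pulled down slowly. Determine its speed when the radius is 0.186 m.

Central (radial) force ⇒ zero torque about the center ⇒ m v r is constant.
v₂ = v₁ r₁ / r₂ = (4.79)(0.960) / (0.186) = 24.72 m/s.

v₂ ≈ 24.7 m/s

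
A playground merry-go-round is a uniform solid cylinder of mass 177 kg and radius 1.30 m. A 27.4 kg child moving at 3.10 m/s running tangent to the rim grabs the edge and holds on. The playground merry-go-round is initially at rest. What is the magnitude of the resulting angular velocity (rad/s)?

|ω_f| ≈ 0.564 rad/s

The axle reaction passes through the axle and exerts no torque about it; angular momentum about the axle is conserved through the impact.
I_p = ½(177)(1.30)² = 149.6 kg·m². Taking the sense of the child's angular momentum as positive, L_{child} = m v R = (27.4)(3.10)(1.30) = 110.4 kg·m²/s.
L_i = 0 + 110.4 = 110.4 kg·m²/s.
After sticking, I_f = I_p + m R² = 149.6 + (27.4)(1.30)² = 195.9 kg·m².
ω_f = L_i / I_f = 110.4 / 195.9 = 0.5637 rad/s.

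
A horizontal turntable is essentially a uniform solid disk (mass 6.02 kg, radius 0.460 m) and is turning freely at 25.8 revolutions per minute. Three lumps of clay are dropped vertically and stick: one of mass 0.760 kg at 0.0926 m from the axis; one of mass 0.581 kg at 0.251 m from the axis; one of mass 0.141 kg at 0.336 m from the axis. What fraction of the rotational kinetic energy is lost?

fraction ≈ 0.0848

The added mass arrives with no angular momentum about the axis, and any external torque about the axis is negligible, so the system's angular momentum is conserved.
I_p = ½(6.02)(0.460)² = 0.6369 kg·m².
Added inertia Σmr² = (0.760)(0.0926)² + (0.581)(0.251)² + (0.141)(0.336)² = 0.05904 kg·m²; I_f = 0.6369 + 0.05904 = 0.6960 kg·m².
ω_f = I_p ω_i / I_f = (0.6369)(25.8) / 0.6960 = 23.61 rpm.
KE_i = ½(0.6369)(2.702 rad/s)² = 2.325 J; KE_f = ½(0.6960)(2.473)² = 2.127 J.
Fraction lost = 0.08483.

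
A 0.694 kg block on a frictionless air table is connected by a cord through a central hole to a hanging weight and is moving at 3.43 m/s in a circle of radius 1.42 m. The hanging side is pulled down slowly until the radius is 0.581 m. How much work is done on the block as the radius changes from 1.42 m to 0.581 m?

W ≈ 20.3 J

The only horizontal force on the mass is along the cord (radial), so it exerts no torque about the hole and angular momentum m v r is conserved.
v₂ = v₁ r₁ / r₂ = (3.43)(1.42) / (0.581) = 8.383 m/s.
W = ΔKE = ½m(v₂² − v₁²) = 20.30 J.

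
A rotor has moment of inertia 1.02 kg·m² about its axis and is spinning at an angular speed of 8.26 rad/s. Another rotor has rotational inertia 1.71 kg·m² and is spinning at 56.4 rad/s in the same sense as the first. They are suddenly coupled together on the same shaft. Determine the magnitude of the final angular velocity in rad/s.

|ω_f| ≈ 38.4 rad/s

No external torque acts about the common axis, so total angular momentum is conserved.
Taking A's sense as positive: L = (1.020)(8.26) + (1.710)(56.4) = 104.9 kg·m²·rad/s.
Combined I = 1.020 + 1.710 = 2.730 kg·m².
ω_f = L / I = 104.9 / 2.730 = 38.41 rad/s.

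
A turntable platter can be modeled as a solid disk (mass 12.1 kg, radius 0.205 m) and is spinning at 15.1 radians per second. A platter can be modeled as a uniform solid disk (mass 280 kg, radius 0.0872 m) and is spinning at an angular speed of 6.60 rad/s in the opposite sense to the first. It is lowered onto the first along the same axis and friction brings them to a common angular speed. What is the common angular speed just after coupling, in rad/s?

|ω_f| ≈ 2.42 rad/s

The coupling torques are internal; angular momentum about the shared axis is conserved.
Moments of inertia: I_A = ½(12.1)(0.205)² = 0.2543 kg·m²; I_B = ½(280)(0.0872)² = 1.065 kg·m².
Taking A's sense as positive: L = (0.2543)(15.1) − (1.065)(6.60) = -3.187 kg·m²·rad/s.
Combined I = 0.2543 + 1.065 = 1.319 kg·m².
ω_f = L / I = -3.187 / 1.319 = -2.416 rad/s.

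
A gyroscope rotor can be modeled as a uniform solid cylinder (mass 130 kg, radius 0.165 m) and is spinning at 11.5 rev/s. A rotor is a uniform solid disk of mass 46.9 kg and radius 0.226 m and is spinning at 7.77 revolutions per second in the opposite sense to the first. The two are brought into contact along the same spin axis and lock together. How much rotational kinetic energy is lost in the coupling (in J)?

No external torque acts about the common axis, so total angular momentum is conserved.
Moments of inertia: I_A = ½(130)(0.165)² = 1.770 kg·m²; I_B = ½(46.9)(0.226)² = 1.198 kg·m².
Taking A's sense as positive: L = (1.770)(11.5) − (1.198)(7.77) = 11.04 kg·m²·rev/s.
Combined I = 1.770 + 1.198 = 2.967 kg·m².
ω_f = L / I = 11.04 / 2.967 = 3.722 rev/s.
KE_i = ½ΣIω² = 6047 J; KE_f = ½(2.967)(23.39)² = 811.4 J.

ΔKE lost ≈ 5240 J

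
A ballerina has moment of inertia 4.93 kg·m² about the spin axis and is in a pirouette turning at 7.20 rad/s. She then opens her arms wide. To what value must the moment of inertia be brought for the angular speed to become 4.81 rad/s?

I₂ ≈ 7.38 kg·m²

Angular momentum about the spin axis is conserved since the torque about it is zero.
I₂ = I₁ω₁ / ω₂ = (4.93)(7.20) / (4.81) = 7.380 kg·m².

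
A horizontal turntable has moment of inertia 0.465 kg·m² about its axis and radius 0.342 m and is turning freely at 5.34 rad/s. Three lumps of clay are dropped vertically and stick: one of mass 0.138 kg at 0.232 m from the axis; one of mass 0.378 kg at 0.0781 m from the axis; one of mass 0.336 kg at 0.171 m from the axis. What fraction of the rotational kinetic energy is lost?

fraction ≈ 0.0404

The added mass arrives with no angular momentum about the axis, and any external torque about the axis is negligible, so the system's angular momentum is conserved.
Added inertia Σmr² = (0.138)(0.232)² + (0.378)(0.0781)² + (0.336)(0.171)² = 0.01956 kg·m²; I_f = 0.4650 + 0.01956 = 0.4846 kg·m².
ω_f = I_p ω_i / I_f = (0.4650)(5.34) / 0.4846 = 5.124 rad/s.
KE_i = ½(0.4650)(5.340 rad/s)² = 6.630 J; KE_f = ½(0.4846)(5.124)² = 6.362 J.
Fraction lost = 0.04036.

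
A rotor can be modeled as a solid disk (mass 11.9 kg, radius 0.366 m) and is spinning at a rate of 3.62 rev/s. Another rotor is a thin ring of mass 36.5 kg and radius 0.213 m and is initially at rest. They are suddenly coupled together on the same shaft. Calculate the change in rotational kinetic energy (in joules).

ΔKE ≈ -139 J

The coupling torques are internal; angular momentum about the shared axis is conserved.
Moments of inertia: I_A = ½(11.9)(0.366)² = 0.7970 kg·m²; I_B = (36.5)(0.213)² = 1.656 kg·m².
Taking A's sense as positive: L = (0.7970)(3.62) = 2.885 kg·m²·rev/s.
Combined I = 0.7970 + 1.656 = 2.453 kg·m².
ω_f = L / I = 2.885 / 2.453 = 1.176 rev/s.
KE_i = ½ΣIω² = 206.2 J; KE_f = ½(2.453)(7.390)² = 66.99 J.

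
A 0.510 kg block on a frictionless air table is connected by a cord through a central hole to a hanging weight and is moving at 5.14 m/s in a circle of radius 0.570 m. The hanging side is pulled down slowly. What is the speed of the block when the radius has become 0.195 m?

The only horizontal force on the mass is along the cord (radial), so it exerts no torque about the hole and angular momentum m v r is conserved.
v₂ = v₁ r₁ / r₂ = (5.14)(0.570) / (0.195) = 15.02 m/s.

v₂ ≈ 15.0 m/s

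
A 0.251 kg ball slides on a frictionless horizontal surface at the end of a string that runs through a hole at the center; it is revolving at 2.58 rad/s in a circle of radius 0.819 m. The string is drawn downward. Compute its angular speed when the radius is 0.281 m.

ω₂ ≈ 21.9 rad/s

The constraining force is radial, so m r² ω about the center is conserved.
ω₂ = ω₁ (r₁/r₂)² = (2.58)(0.819/0.281)² = 21.92 rad/s.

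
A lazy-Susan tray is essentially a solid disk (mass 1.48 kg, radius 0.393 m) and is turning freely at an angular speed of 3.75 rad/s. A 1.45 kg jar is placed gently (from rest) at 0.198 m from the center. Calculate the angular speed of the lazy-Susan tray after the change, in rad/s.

ω_f ≈ 2.50 rad/s

No external torque acts about the center; L_before = L_after.
I_p = ½(1.48)(0.393)² = 0.1143 kg·m².
Added inertia Σmr² = (1.45)(0.198)² = 0.05685 kg·m²; I_f = 0.1143 + 0.05685 = 0.1711 kg·m².
ω_f = I_p ω_i / I_f = (0.1143)(3.75) / 0.1711 = 2.504 rad/s.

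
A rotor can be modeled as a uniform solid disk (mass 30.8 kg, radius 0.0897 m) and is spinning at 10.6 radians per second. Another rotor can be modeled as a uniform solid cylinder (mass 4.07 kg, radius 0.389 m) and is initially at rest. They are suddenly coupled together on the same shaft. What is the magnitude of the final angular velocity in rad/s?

|ω_f| ≈ 3.04 rad/s

No external torque acts about the common axis, so total angular momentum is conserved.
Moments of inertia: I_A = ½(30.8)(0.0897)² = 0.1239 kg·m²; I_B = ½(4.07)(0.389)² = 0.3079 kg·m².
Taking A's sense as positive: L = (0.1239)(10.6) = 1.313 kg·m²·rad/s.
Combined I = 0.1239 + 0.3079 = 0.4318 kg·m².
ω_f = L / I = 1.313 / 0.4318 = 3.041 rad/s.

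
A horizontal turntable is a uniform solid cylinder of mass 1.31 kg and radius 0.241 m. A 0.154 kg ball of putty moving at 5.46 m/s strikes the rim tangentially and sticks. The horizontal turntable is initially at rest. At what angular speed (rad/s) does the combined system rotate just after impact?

The axle reaction passes through the axle and exerts no torque about it; angular momentum about the axle is conserved through the impact.
I_p = ½(1.31)(0.241)² = 0.03804 kg·m². Taking the sense of the ball of putty's angular momentum as positive, L_{ball} = m v R = (0.154)(5.46)(0.241) = 0.2026 kg·m²/s.
L_i = 0 + 0.2026 = 0.2026 kg·m²/s.
After sticking, I_f = I_p + m R² = 0.03804 + (0.154)(0.241)² = 0.04699 kg·m².
ω_f = L_i / I_f = 0.2026 / 0.04699 = 4.313 rad/s.

|ω_f| ≈ 4.31 rad/s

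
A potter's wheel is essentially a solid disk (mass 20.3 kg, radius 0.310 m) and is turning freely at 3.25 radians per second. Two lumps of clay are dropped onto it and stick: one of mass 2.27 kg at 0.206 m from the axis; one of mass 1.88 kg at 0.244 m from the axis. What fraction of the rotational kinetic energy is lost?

No external torque acts about the axis; L_before = L_after.
I_p = ½(20.3)(0.310)² = 0.9754 kg·m².
Added inertia Σmr² = (2.27)(0.206)² + (1.88)(0.244)² = 0.2083 kg·m²; I_f = 0.9754 + 0.2083 = 1.184 kg·m².
ω_f = I_p ω_i / I_f = (0.9754)(3.25) / 1.184 = 2.678 rad/s.
KE_i = ½(0.9754)(3.250 rad/s)² = 5.151 J; KE_f = ½(1.184)(2.678)² = 4.245 J.
Fraction lost = 0.1759.

fraction ≈ 0.176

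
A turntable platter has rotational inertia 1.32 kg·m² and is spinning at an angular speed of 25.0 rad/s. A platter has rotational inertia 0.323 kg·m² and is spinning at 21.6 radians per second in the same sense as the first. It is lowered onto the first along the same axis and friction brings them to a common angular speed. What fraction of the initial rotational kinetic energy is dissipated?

No external torque acts about the common axis, so total angular momentum is conserved.
Taking A's sense as positive: L = (1.320)(25.0) + (0.3230)(21.6) = 39.98 kg·m²·rad/s.
Combined I = 1.320 + 0.3230 = 1.643 kg·m².
ω_f = L / I = 39.98 / 1.643 = 24.33 rad/s.
KE_i = ½ΣIω² = 487.8 J; KE_f = ½(1.643)(24.33)² = 486.3 J.
Fraction dissipated = (KE_i − KE_f)/KE_i = 0.003075.

fraction ≈ 0.00307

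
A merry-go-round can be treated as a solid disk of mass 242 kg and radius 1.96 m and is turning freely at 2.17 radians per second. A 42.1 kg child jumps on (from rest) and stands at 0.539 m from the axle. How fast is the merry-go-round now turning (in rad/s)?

ω_f ≈ 2.11 rad/s

No external torque acts about the axle; L_before = L_after.
I_p = ½(242)(1.96)² = 464.8 kg·m².
Added inertia Σmr² = (42.1)(0.539)² = 12.23 kg·m²; I_f = 464.8 + 12.23 = 477.1 kg·m².
ω_f = I_p ω_i / I_f = (464.8)(2.17) / 477.1 = 2.114 rad/s.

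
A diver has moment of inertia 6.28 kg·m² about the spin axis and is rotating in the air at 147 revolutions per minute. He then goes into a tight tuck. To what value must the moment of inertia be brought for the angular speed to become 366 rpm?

I₂ ≈ 2.52 kg·m²

No external torque acts about the spin axis, so angular momentum is conserved.
I₂ = I₁ω₁ / ω₂ = (6.28)(147) / (366) = 2.522 kg·m².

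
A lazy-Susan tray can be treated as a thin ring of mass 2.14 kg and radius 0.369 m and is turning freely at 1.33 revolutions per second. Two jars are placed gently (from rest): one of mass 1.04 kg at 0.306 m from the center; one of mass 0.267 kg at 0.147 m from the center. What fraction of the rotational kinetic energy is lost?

fraction ≈ 0.261

The added mass arrives with no angular momentum about the center, and any external torque about the center is negligible, so the system's angular momentum is conserved.
I_p = (2.14)(0.369)² = 0.2914 kg·m².
Added inertia Σmr² = (1.04)(0.306)² + (0.267)(0.147)² = 0.1032 kg·m²; I_f = 0.2914 + 0.1032 = 0.3945 kg·m².
ω_f = I_p ω_i / I_f = (0.2914)(1.33) / 0.3945 = 0.9823 rev/s.
KE_i = ½(0.2914)(8.357 rad/s)² = 10.17 J; KE_f = ½(0.3945)(6.172)² = 7.514 J.
Fraction lost = 0.2614.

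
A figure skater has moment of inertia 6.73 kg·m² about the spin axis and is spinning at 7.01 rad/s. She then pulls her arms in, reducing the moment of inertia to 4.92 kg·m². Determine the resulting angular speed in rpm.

Angular momentum about the spin axis is conserved since the torque about it is zero.
ω₂ = I₁ω₁ / I₂ = (6.730)(7.01 rad/s) / (4.920) = 9.589 rad/s = 91.57 rpm.

ω₂ ≈ 91.6 rpm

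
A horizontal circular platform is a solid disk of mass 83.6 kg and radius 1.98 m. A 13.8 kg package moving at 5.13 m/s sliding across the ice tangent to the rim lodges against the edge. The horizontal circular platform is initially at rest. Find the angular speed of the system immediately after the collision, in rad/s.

The axle reaction passes through the central axle and exerts no torque about it; angular momentum about the central axle is conserved through the impact.
I_p = ½(83.6)(1.98)² = 163.9 kg·m². Taking the sense of the package's angular momentum as positive, L_{package} = m v R = (13.8)(5.13)(1.98) = 140.2 kg·m²/s.
L_i = 0 + 140.2 = 140.2 kg·m²/s.
After sticking, I_f = I_p + m R² = 163.9 + (13.8)(1.98)² = 218.0 kg·m².
ω_f = L_i / I_f = 140.2 / 218.0 = 0.6431 rad/s.

|ω_f| ≈ 0.643 rad/s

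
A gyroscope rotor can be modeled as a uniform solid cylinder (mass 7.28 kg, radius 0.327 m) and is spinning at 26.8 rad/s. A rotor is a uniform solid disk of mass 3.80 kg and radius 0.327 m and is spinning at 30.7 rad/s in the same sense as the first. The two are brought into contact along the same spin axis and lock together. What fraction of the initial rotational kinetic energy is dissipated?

fraction ≈ 0.00431

The coupling torques are internal; angular momentum about the shared axis is conserved.
Moments of inertia: I_A = ½(7.28)(0.327)² = 0.3892 kg·m²; I_B = ½(3.80)(0.327)² = 0.2032 kg·m².
Taking A's sense as positive: L = (0.3892)(26.8) + (0.2032)(30.7) = 16.67 kg·m²·rad/s.
Combined I = 0.3892 + 0.2032 = 0.5924 kg·m².
ω_f = L / I = 16.67 / 0.5924 = 28.14 rad/s.
KE_i = ½ΣIω² = 235.5 J; KE_f = ½(0.5924)(28.14)² = 234.5 J.
Fraction dissipated = (KE_i − KE_f)/KE_i = 0.004310.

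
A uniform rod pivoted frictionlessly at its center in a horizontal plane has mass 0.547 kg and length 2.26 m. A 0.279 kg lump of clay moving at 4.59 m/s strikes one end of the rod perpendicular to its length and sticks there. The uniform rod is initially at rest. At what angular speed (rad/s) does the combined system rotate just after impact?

The axle reaction passes through the pivot and exerts no torque about it; angular momentum about the pivot is conserved through the impact.
I_p = (1/12)(0.547)(2.26)² = 0.2328 kg·m². Taking the sense of the lump of clay's angular momentum as positive, L_{lump} = m v R = (0.279)(4.59)(2.26/2) = 1.447 kg·m²/s.
L_i = 0 + 1.447 = 1.447 kg·m²/s.
After sticking, I_f = I_p + m R² = 0.2328 + (0.279)(2.26/2)² = 0.5891 kg·m².
ω_f = L_i / I_f = 1.447 / 0.5891 = 2.457 rad/s.

|ω_f| ≈ 2.46 rad/s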